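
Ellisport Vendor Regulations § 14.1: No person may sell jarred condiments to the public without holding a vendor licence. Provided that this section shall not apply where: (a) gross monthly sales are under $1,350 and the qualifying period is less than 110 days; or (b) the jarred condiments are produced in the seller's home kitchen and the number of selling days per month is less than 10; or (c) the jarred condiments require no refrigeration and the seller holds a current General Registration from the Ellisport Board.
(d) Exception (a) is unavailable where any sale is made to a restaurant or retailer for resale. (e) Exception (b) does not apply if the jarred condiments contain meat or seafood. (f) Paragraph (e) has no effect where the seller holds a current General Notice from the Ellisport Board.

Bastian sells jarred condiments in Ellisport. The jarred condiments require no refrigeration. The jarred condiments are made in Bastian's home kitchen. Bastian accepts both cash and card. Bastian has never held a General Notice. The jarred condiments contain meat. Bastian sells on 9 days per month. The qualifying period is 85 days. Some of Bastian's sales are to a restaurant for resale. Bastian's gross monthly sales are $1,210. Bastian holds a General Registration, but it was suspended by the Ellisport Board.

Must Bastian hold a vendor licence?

Exception (a) is satisfied on its face — gross monthly sales are $1,210, under the $1,350 limit; the qualifying period is 85 days, less than the 110 days limit. However, paragraph (d) must be considered: (d) operates against (a): some sales are to a restaurant for resale. (a) is therefore removed.
Exception (b) is satisfied on its face — the jarred condiments are home-kitchen produced; the number of selling days per month is 9, less than the 10 limit. But: (e) operates — the jarred condiments contain meat. (f), which would lift (e), is inapplicable — there is no General Notice in force. (b) is therefore removed.
Exception (c) fails — there is no General Registration in force.
No exception is made out. Bastian falls within the general rule.

Yes — Bastian must hold a vendor licence.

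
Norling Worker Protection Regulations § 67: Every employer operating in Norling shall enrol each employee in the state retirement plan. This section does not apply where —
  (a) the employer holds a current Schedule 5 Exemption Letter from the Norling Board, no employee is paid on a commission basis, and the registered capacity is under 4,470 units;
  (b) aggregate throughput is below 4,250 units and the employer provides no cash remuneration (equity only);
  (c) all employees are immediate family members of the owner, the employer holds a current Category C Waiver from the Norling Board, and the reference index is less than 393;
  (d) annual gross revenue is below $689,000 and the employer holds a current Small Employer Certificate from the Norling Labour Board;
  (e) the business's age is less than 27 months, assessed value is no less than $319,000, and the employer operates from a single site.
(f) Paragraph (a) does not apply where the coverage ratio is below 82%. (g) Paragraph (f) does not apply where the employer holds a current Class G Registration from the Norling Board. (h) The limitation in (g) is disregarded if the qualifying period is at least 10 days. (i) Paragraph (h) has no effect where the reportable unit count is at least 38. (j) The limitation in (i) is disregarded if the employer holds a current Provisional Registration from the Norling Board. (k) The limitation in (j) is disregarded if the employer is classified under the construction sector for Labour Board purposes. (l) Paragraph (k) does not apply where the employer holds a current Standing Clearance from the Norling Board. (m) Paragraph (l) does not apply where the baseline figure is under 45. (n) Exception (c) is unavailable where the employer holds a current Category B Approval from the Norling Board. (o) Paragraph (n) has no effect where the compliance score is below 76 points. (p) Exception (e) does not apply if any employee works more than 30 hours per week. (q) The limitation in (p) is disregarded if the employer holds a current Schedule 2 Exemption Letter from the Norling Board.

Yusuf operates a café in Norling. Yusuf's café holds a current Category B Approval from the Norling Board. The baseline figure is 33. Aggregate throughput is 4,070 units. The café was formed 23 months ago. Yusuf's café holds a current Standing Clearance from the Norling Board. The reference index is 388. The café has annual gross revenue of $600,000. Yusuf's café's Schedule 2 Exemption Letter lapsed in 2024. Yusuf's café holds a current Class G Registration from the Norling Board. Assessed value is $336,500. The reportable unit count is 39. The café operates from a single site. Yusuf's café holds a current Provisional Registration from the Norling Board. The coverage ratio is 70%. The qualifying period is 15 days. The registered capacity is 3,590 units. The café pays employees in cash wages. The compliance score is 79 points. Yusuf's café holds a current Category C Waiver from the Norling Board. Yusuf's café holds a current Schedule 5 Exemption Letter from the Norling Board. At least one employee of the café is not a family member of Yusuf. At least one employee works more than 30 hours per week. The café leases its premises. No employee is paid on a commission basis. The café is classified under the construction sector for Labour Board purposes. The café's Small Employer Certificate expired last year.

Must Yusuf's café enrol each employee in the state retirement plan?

Exception (a) is satisfied on its face — a current Schedule 5 Exemption Letter is held; no employee is paid on commission; the registered capacity is 3,590 units, under the 4,470 units limit. As to paragraphs (f)–(m): (f) operates (the coverage ratio is 70%, below the 82% limit), but yields to (g): (g) operates against (f): a current Class G Registration is held. (h) is engaged (the qualifying period is 15 days, meeting the 10 days threshold), but is overridden by (i): (i) is triggered — the reportable unit count is 39, meeting the 38 threshold. (j) would limit (i) — a current Provisional Registration is held — but (k) sets (j) aside: (k) operates — the café is classified under the construction sector. (l) would limit (k) — a current Standing Clearance is held — but (m) sets (l) aside: (m) is engaged — the baseline figure is 33, under the 45 limit. (a) remains available.
Exception (b) does not apply: employees are paid cash wages.
Exception (c) does not apply: at least one employee is not a family member.
Exception (d) does not apply: the Small Employer Certificate has expired.
Exception (e): the business's age is 23 months, less than the 27 months limit; assessed value is $336,500, meeting the $319,000 threshold; the employer operates from a single site — every condition holds. But applying paragraphs (p)–(q): (p) applies — at least one employee exceeds 30 hours/week. (q) does not operate here (no current Schedule 2 Exemption Letter is held), so (p) stands. (e) is therefore removed.

No — exception (a) applies; Yusuf's café is not required to enrol each employee in the state retirement plan.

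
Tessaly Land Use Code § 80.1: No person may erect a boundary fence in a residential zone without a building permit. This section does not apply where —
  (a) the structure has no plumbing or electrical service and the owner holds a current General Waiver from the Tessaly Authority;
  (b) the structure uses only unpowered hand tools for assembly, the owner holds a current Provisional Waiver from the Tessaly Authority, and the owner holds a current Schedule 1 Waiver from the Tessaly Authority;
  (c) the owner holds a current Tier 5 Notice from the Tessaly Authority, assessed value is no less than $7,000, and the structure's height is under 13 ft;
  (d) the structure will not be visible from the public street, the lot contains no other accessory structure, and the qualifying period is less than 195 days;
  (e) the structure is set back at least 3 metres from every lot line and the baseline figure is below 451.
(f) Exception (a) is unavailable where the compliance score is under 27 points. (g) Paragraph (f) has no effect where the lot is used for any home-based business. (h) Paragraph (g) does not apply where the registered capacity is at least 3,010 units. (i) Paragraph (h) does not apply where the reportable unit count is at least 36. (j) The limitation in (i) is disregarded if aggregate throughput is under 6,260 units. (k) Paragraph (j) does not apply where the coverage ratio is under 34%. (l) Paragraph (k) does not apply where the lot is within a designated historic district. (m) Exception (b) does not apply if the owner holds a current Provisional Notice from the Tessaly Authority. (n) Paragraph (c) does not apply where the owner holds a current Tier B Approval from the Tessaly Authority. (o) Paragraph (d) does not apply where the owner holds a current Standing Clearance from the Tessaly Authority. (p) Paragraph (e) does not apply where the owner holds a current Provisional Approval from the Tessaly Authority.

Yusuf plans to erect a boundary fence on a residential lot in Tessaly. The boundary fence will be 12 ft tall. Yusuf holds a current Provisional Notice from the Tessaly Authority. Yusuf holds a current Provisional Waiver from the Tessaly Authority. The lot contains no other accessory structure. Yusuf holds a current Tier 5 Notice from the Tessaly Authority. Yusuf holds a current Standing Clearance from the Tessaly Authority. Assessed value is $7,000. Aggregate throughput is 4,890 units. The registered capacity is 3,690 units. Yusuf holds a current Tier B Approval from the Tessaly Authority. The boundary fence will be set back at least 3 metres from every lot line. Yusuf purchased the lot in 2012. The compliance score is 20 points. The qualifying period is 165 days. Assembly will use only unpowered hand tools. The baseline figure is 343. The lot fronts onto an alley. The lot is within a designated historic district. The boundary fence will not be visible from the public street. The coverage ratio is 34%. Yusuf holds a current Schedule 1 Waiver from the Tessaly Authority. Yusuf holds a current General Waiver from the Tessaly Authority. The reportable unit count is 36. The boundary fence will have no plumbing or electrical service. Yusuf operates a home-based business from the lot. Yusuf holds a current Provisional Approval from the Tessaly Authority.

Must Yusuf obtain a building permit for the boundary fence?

Yes — Yusuf must obtain a building permit.

All of (a)'s requirements are met (there is no plumbing or electrical service; a current General Waiver is held). But: (f) operates — the compliance score is 20 points, under the 27 points limit. (g) is triggered (a home-based business operates on the lot), but is itself disapplied by (h): (h) applies — the registered capacity is 3,690 units, meeting the 3,010 units threshold. (i) is triggered (the reportable unit count is 36, meeting the 36 threshold), but is overridden by (j): (j) operates against (i): aggregate throughput is 4,890 units, under the 6,260 units limit. (k) is not triggered (the coverage ratio is 34%, not under 34%), so (j) stands. (a) is therefore removed.
Exception (b) is satisfied on its face — assembly uses only hand tools; a current Provisional Waiver is held; a current Schedule 1 Waiver is held. But: (m) is triggered — a current Provisional Notice is held. (b) is therefore removed.
Exception (c)'s conditions are all satisfied: a current Tier 5 Notice is held; assessed value is $7,000, meeting the $7,000 threshold; the structure's height is 12 ft, under the 13 ft limit. However, paragraph (n) must be considered: (n) operates against (c): a current Tier B Approval is held. (c) is therefore removed.
Exception (d) is satisfied on its face — the structure will not be visible from the street; the lot has no other accessory structure; the qualifying period is 165 days, less than the 195 days limit. However, paragraph (o) must be considered: (o) operates — a current Standing Clearance is held. Exception (d) does not apply.
Exception (e)'s conditions are all satisfied: the setback is at least 3 m on every side; the baseline figure is 343, below the 451 limit. But applying paragraph (p): (p) operates — a current Provisional Approval is held. (e) is therefore removed.
None of the exceptions is available; § 80.1 applies in full.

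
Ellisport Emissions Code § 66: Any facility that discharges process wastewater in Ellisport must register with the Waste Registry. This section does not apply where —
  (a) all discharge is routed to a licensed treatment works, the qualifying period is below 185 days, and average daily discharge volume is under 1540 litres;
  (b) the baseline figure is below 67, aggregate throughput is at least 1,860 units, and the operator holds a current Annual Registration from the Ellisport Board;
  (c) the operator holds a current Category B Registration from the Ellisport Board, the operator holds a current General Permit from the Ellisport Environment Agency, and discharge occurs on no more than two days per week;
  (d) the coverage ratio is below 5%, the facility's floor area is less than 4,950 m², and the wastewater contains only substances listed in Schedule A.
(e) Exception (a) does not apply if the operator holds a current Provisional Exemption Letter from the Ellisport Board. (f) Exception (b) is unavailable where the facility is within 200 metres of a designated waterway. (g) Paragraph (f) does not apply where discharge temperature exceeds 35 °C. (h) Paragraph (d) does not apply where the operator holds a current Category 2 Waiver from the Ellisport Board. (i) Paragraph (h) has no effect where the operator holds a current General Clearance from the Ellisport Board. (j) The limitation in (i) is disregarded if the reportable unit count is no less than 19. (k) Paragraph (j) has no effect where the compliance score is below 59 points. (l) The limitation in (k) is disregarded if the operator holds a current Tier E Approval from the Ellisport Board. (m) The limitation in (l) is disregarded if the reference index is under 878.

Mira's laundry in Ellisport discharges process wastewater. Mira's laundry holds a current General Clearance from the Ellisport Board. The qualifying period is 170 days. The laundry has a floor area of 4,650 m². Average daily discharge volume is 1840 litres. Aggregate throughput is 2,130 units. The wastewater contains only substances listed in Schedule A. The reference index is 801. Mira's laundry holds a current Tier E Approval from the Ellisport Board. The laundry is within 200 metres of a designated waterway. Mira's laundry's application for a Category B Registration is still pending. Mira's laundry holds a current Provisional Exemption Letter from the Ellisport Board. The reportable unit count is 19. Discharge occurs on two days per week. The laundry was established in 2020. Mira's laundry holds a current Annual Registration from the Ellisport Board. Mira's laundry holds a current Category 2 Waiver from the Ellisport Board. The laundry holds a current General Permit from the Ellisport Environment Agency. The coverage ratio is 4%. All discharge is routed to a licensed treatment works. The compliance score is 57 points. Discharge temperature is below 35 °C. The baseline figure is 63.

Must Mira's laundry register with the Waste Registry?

Exception (a) does not apply: average daily discharge volume is 1840 litres, not under 1540 litres.
All of (b)'s requirements are met (the baseline figure is 63, below the 67 limit; aggregate throughput is 2,130 units, meeting the 1,860 units threshold; a current Annual Registration is held). But applying paragraphs (f)–(g): (f) applies — the laundry is within 200 m of a designated waterway. (g), which would lift (f), is not triggered — discharge temperature is below 35 °C. Exception (b) does not apply.
Exception (c) does not apply: no current Category B Registration is held.
Exception (d): the coverage ratio is 4%, below the 5% limit; the facility's floor area is 4,650 m², less than the 4,950 m² limit; the wastewater is Schedule-A-only — every condition holds. Under paragraphs (h)–(m): (h) would limit (d) — a current Category 2 Waiver is held — but (i) sets (h) aside: (i) applies — a current General Clearance is held. (j) would limit (i) — the reportable unit count is 19, meeting the 19 threshold — but (k) sets (j) aside: (k) operates against (j): the compliance score is 57 points, below the 59 points limit. (l) would limit (k) — a current Tier E Approval is held — but (m) sets (l) aside: (m) is engaged — the reference index is 801, under the 878 limit. Exception (d) stands.

No — exception (d) applies; Mira's laundry is not required to register with the Waste Registry.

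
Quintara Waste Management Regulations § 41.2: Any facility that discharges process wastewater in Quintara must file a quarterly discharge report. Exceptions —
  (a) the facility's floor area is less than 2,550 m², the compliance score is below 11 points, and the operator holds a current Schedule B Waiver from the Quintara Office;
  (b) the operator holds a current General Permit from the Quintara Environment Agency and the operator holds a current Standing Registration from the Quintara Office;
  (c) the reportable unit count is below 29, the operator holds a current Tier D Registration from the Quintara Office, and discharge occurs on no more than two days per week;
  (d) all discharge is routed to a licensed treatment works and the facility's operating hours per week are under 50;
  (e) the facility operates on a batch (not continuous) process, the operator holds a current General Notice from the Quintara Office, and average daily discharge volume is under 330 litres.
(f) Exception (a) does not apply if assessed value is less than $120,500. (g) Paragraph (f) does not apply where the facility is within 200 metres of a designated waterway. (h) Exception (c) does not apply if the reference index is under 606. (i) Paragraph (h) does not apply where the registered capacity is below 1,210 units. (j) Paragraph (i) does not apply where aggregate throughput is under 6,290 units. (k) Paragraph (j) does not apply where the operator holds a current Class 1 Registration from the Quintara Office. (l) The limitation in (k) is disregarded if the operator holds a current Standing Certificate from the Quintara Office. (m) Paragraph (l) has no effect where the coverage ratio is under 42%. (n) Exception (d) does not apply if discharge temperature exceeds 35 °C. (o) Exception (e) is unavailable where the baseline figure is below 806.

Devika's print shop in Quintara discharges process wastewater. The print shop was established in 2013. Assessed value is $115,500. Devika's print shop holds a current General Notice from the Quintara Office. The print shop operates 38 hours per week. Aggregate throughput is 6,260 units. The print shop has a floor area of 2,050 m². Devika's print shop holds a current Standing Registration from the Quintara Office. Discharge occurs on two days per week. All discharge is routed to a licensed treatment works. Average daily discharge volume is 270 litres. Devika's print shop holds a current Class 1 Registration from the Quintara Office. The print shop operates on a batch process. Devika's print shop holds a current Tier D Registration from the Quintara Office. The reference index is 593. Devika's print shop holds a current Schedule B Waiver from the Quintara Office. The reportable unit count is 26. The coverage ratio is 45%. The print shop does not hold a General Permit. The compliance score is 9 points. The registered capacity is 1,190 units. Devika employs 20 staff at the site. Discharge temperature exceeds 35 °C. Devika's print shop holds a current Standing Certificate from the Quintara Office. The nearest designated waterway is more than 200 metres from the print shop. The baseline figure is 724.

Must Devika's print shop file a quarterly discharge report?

Yes — Devika's print shop must file a quarterly discharge report.

Exception (a)'s conditions are all satisfied: the facility's floor area is 2,050 m², less than the 2,550 m² limit; the compliance score is 9 points, below the 11 points limit; a current Schedule B Waiver is held. Turning to paragraphs (f)–(g): (f) is triggered — assessed value is $115,500, less than the $120,500 limit. (g), which would lift (f), does not operate here — the print shop is more than 200 m from any designated waterway. Exception (a) does not apply.
Exception (b) fails — no General Permit is held.
Exception (c)'s conditions are all satisfied: the reportable unit count is 26, below the 29 limit; a current Tier D Registration is held; discharge occurs on no more than two days per week. But applying paragraphs (h)–(m): (h) operates against (c): the reference index is 593, under the 606 limit. (i) operates (the registered capacity is 1,190 units, below the 1,210 units limit), but is set aside by (j): (j) operates — aggregate throughput is 6,260 units, under the 6,290 units limit. (k) applies (a current Class 1 Registration is held), but is set aside by (l): (l) operates against (k): a current Standing Certificate is held. (m), which would lift (l), does not operate here — the coverage ratio is 45%, not under 42%. (c) is therefore removed.
Exception (d): discharge is routed to a licensed treatment works; the facility's operating hours per week are 38, under the 50 limit — every condition holds. Turning to paragraph (n): (n) is triggered — discharge temperature exceeds 35 °C. (d) is therefore removed.
Exception (e): the facility operates on a batch process; a current General Notice is held; average daily discharge volume is 270 litres, under the 330 litres limit — every condition holds. However, paragraph (o) must be considered: (o) operates against (e): the baseline figure is 724, below the 806 limit. So (e) is unavailable.
Every exception is unavailable, so the rule governs.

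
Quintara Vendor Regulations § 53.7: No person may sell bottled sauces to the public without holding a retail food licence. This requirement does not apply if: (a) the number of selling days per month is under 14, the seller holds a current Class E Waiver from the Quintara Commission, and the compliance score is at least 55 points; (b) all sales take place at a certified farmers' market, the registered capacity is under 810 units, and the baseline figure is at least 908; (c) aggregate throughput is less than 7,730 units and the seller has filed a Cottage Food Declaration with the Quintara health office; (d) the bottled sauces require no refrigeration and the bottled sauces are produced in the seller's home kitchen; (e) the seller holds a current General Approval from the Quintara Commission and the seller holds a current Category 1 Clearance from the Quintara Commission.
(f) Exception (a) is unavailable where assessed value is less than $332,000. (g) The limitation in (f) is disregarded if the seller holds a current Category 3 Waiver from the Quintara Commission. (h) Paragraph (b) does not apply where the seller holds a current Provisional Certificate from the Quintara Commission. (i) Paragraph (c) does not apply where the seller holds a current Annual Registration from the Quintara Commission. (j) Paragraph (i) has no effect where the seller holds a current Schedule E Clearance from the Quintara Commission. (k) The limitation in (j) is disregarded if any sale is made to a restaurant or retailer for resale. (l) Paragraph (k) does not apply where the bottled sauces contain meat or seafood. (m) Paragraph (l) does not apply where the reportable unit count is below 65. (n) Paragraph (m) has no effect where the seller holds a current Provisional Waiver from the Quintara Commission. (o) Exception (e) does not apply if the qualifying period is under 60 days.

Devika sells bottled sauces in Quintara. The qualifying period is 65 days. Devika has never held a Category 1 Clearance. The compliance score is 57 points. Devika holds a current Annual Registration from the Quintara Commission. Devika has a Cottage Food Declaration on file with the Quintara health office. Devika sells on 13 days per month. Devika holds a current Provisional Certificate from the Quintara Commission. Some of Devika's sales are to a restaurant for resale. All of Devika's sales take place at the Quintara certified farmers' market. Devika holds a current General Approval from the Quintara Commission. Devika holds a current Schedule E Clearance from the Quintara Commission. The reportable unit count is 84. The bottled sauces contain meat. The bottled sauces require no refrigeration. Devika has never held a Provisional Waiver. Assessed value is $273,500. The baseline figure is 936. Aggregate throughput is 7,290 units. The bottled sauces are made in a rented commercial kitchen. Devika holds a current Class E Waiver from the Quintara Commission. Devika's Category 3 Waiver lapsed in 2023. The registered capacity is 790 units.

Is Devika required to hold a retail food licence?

Exception (a) is satisfied on its face — the number of selling days per month is 13, under the 14 limit; a current Class E Waiver is held; the compliance score is 57 points, meeting the 55 points threshold. Turning to paragraphs (f)–(g): (f) operates against (a): assessed value is $273,500, less than the $332,000 limit. (g) does not operate here (there is no Category 3 Waiver in force), so (f) stands. Exception (a) does not apply.
Exception (b): all sales are at a certified farmers' market; the registered capacity is 790 units, under the 810 units limit; the baseline figure is 936, meeting the 908 threshold — every condition holds. But applying paragraph (h): (h) operates against (b): a current Provisional Certificate is held. (b) is therefore removed.
All of (c)'s requirements are met (aggregate throughput is 7,290 units, less than the 7,730 units limit; a Cottage Food Declaration is on file). Under paragraphs (i)–(n): (i) applies (a current Annual Registration is held), but is overridden by (j): (j) applies — a current Schedule E Clearance is held. (k) would limit (j) — some sales are to a restaurant for resale — but (l) sets (k) aside: (l) is engaged — the bottled sauces contain meat. (m), which would lift (l), does not operate here — the reportable unit count is 84, not below 65. Exception (c) stands.
Exception (d) requires that the bottled sauces are produced in the seller's home kitchen; but the bottled sauces are made in a commercial kitchen, not a home kitchen, so (d) is unavailable.
Exception (e) requires that the seller holds a current Category 1 Clearance from the Quintara Commission; but no current Category 1 Clearance is held, so (e) is unavailable.

No — exception (c) applies; Devika is not required to hold a retail food licence.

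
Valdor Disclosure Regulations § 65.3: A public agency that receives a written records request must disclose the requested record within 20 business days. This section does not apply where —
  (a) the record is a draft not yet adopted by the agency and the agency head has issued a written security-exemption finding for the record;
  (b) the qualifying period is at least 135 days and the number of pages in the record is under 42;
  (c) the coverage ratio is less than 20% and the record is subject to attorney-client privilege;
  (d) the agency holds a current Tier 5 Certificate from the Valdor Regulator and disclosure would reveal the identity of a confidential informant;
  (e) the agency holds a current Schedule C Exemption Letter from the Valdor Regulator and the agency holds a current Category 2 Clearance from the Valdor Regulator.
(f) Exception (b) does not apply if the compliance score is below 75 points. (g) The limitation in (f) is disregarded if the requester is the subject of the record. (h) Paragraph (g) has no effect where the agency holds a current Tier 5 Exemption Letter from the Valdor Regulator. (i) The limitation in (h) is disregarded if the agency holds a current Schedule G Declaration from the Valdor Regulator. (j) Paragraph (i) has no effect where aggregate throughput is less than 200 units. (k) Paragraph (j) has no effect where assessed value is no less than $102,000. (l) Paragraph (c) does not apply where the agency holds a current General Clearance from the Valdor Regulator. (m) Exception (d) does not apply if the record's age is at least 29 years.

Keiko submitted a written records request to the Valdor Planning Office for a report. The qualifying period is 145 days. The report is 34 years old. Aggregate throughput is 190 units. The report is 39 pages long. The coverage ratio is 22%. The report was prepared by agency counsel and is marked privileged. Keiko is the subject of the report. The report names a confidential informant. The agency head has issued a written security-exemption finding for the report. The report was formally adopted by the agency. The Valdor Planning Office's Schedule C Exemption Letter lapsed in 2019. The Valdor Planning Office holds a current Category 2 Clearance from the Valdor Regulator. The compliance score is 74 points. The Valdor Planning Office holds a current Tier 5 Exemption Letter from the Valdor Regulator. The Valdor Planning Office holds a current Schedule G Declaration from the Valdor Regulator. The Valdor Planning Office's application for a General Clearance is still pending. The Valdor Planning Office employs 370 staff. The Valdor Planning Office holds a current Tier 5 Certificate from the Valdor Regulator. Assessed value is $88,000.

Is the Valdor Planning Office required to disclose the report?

Exception (a) requires that the record is a draft not yet adopted by the agency; but the report has been formally adopted, so (a) is unavailable.
All of (b)'s requirements are met (the qualifying period is 145 days, meeting the 135 days threshold; the number of pages in the record is 39, under the 42 limit). However, paragraphs (f)–(k) must be considered: (f) operates against (b): the compliance score is 74 points, below the 75 points limit. (g) would limit (f) — Keiko is the subject of the report — but (h) sets (g) aside: (h) operates against (g): a current Tier 5 Exemption Letter is held. (i) would limit (h) — a current Schedule G Declaration is held — but (j) sets (i) aside: (j) operates against (i): aggregate throughput is 190 units, less than the 200 units limit. (k) is not triggered (assessed value is $88,000, short of $102,000), so (j) stands. So (b) is unavailable.
Exception (c) does not apply: the coverage ratio is 22%, not less than 20%.
Exception (d) is satisfied on its face — a current Tier 5 Certificate is held; the report names a confidential informant. However, paragraph (m) must be considered: (m) is engaged — the record's age is 34 years, meeting the 29 years threshold. So (d) is unavailable.
Exception (e) fails — the Schedule C Exemption Letter is not current.
None of the exceptions is available; § 65.3 applies in full.

Yes — the Valdor Planning Office must disclose the report.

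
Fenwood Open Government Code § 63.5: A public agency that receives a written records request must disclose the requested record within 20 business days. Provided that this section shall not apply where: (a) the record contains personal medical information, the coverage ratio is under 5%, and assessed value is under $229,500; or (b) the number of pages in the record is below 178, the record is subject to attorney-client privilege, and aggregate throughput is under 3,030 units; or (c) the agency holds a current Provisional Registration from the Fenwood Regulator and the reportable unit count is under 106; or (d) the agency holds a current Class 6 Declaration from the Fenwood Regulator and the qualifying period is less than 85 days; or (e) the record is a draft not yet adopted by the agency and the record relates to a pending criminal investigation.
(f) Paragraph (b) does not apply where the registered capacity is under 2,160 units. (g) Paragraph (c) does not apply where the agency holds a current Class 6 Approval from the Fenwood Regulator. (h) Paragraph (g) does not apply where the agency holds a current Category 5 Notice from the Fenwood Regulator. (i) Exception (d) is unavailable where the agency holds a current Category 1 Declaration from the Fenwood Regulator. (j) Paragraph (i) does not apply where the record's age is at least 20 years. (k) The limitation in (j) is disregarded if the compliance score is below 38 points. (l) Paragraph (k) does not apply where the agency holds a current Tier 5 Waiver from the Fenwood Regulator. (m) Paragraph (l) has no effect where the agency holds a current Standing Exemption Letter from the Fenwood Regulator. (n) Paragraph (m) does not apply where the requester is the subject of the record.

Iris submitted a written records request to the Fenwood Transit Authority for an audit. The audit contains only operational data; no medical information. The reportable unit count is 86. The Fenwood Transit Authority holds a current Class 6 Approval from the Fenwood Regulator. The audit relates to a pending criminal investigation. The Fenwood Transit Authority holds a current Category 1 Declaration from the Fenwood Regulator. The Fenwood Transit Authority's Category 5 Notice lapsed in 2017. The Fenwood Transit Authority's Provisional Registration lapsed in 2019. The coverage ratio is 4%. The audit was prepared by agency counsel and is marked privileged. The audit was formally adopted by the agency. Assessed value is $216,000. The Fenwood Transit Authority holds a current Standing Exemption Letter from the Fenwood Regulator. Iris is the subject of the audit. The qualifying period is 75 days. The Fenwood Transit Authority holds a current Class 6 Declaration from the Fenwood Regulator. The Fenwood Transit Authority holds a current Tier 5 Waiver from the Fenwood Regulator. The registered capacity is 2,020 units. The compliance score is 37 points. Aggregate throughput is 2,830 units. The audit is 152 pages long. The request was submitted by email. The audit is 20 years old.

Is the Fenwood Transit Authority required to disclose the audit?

Exception (a) requires that the record contains personal medical information; but the audit contains only operational data, so (a) is unavailable.
Exception (b)'s conditions are all satisfied: the number of pages in the record is 152, below the 178 limit; the audit is privileged; aggregate throughput is 2,830 units, under the 3,030 units limit. However, paragraph (f) must be considered: (f) applies — the registered capacity is 2,020 units, under the 2,160 units limit. So (b) is unavailable.
Exception (c) requires that the agency holds a current Provisional Registration from the Fenwood Regulator; but there is no Provisional Registration in force, so (c) is unavailable.
Exception (d) is satisfied on its face — a current Class 6 Declaration is held; the qualifying period is 75 days, less than the 85 days limit. Considering the limiting provisions: (i) would limit (d) — a current Category 1 Declaration is held — but (j) sets (i) aside: (j) applies — the record's age is 20 years, meeting the 20 years threshold. (k) would limit (j) — the compliance score is 37 points, below the 38 points limit — but (l) sets (k) aside: (l) is triggered — a current Tier 5 Waiver is held. (m) is engaged (a current Standing Exemption Letter is held), but is itself disapplied by (n): (n) operates — Iris is the subject of the audit. Exception (d) stands.
Exception (e) fails — the audit has been formally adopted.

No — exception (d) applies; the Fenwood Transit Authority is not required to disclose the audit.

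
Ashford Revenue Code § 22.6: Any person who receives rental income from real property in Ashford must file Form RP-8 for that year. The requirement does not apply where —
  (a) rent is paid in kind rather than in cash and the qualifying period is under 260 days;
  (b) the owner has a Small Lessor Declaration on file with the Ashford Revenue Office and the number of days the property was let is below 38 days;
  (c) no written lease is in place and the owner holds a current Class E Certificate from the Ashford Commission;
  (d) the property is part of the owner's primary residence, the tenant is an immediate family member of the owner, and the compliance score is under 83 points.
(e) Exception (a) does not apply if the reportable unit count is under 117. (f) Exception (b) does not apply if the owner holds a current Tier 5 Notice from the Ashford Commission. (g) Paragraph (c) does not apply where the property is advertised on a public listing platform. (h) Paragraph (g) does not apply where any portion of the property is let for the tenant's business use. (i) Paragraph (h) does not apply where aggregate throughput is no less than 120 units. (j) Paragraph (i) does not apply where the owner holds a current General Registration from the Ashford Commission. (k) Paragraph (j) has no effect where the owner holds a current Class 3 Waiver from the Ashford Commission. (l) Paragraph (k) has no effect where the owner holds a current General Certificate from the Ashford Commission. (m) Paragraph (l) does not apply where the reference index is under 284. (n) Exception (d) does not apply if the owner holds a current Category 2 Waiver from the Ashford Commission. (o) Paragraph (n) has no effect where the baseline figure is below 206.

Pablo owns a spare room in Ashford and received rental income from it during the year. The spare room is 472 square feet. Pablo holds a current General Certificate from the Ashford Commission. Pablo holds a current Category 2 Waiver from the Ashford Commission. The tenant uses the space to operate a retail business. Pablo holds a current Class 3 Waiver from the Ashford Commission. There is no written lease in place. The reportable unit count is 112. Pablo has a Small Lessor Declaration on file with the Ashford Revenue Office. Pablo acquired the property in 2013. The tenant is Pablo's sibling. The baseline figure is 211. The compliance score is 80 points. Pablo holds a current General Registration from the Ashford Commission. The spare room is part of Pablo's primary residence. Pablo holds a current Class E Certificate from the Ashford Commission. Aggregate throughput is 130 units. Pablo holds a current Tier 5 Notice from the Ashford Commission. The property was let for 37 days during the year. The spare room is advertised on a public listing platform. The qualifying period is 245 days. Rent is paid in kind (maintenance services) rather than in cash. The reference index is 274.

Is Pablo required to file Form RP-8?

All of (a)'s requirements are met (rent is paid in kind; the qualifying period is 245 days, under the 260 days limit). But: (e) is triggered — the reportable unit count is 112, under the 117 limit. So (a) is unavailable.
Exception (b): a Small Lessor Declaration is on file; the number of days the property was let is 37 days, below the 38 days limit — every condition holds. However, paragraph (f) must be considered: (f) operates against (b): a current Tier 5 Notice is held. (b) is therefore removed.
Exception (c): there is no written lease; a current Class E Certificate is held — every condition holds. Turning to paragraphs (g)–(m): (g) applies — the property is publicly advertised. (h) is engaged (the space is let for business use), but is set aside by (i): (i) is engaged — aggregate throughput is 130 units, meeting the 120 units threshold. (j) would limit (i) — a current General Registration is held — but (k) sets (j) aside: (k) operates against (j): a current Class 3 Waiver is held. (l) would limit (k) — a current General Certificate is held — but (m) sets (l) aside: (m) operates against (l): the reference index is 274, under the 284 limit. Exception (c) does not apply.
Exception (d)'s conditions are all satisfied: the spare room is part of the primary residence; the tenant is an immediate family member; the compliance score is 80 points, under the 83 points limit. But: (n) applies — a current Category 2 Waiver is held. (o), which would lift (n), does not operate here — the baseline figure is 211, not below 206. Exception (d) does not apply.
None of the exceptions is available; § 22.6 applies in full.

Yes — Pablo must file Form RP-8.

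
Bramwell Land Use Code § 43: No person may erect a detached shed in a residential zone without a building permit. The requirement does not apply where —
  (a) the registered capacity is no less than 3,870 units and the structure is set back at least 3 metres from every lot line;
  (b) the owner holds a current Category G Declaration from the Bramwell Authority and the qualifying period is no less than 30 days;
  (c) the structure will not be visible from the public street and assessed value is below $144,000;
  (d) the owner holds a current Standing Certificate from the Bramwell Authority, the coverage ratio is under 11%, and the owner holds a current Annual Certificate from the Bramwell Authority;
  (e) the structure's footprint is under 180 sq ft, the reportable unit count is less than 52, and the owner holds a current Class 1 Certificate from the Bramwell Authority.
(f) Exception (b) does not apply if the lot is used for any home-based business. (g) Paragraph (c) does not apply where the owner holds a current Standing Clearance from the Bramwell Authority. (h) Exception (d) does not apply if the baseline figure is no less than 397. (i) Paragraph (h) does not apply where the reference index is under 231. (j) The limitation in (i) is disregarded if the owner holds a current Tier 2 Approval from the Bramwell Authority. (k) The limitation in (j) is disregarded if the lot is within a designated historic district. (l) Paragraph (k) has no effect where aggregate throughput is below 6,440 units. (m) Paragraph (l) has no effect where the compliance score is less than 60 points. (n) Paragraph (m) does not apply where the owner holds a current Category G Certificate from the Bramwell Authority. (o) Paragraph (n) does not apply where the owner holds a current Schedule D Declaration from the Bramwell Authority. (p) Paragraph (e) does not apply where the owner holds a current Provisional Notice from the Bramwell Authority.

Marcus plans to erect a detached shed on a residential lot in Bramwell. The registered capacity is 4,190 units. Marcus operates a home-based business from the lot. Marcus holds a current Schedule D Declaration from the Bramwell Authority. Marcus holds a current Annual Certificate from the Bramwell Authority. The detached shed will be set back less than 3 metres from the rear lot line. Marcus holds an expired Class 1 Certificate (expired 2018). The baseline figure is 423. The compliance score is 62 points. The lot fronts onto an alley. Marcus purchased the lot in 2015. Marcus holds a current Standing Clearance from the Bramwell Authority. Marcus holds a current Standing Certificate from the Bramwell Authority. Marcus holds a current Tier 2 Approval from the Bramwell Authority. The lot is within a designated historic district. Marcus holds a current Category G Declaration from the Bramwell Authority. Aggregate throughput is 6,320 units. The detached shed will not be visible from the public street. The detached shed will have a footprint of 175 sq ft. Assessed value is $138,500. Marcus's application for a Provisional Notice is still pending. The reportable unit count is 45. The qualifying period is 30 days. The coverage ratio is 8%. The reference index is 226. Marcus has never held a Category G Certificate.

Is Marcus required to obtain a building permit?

Exception (a) fails — the rear setback is under 3 m.
Exception (b)'s conditions are all satisfied: a current Category G Declaration is held; the qualifying period is 30 days, meeting the 30 days threshold. However, paragraph (f) must be considered: (f) operates against (b): a home-based business operates on the lot. So (b) is unavailable.
Exception (c): the structure will not be visible from the street; assessed value is $138,500, below the $144,000 limit — every condition holds. But: (g) is engaged — a current Standing Clearance is held. So (c) is unavailable.
Exception (d)'s conditions are all satisfied: a current Standing Certificate is held; the coverage ratio is 8%, under the 11% limit; a current Annual Certificate is held. But: (h) operates against (d): the baseline figure is 423, meeting the 397 threshold. (i) would limit (h) — the reference index is 226, under the 231 limit — but (j) sets (i) aside: (j) operates against (i): a current Tier 2 Approval is held. (k) is engaged (the lot is in a historic district), but is set aside by (l): (l) operates against (k): aggregate throughput is 6,320 units, below the 6,440 units limit. (m), which would lift (l), is not triggered — the compliance score is 62 points, not less than 60 points. (d) is therefore removed.
Exception (e) does not apply: the Class 1 Certificate is not current.
No exception is made out. Marcus falls within the general rule.

Yes — Marcus must obtain a building permit.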